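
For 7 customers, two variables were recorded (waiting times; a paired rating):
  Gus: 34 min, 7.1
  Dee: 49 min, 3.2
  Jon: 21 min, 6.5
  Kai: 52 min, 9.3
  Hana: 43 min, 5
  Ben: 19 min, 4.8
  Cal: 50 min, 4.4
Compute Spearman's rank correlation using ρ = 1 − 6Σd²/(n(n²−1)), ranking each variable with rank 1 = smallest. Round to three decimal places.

0.036

Ranks of variable 1: 3, 5, 2, 7, 4, 1, 6
Ranks of variable 2: 6, 1, 5, 7, 4, 3, 2
d = r₁ − r₂: -3, 4, -3, 0, 0, -2, 4
d²: 9, 16, 9, 0, 0, 4, 16; Σd² = 54
ρ = 1 − 6·54/(7·48) = 1 − 324/336 = 0.036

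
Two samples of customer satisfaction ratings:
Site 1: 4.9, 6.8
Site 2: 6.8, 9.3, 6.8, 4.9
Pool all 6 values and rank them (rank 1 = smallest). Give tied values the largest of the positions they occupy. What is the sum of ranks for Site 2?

18

Sorted (ascending): 4.9, 4.9, 6.8, 6.8, 6.8, 9.3
The 2 values of 4.9 occupy positions 1–2 → each gets rank 2.
The 3 values of 6.8 occupy positions 3–5 → each gets rank 5.
Site 2 values → pooled ranks: 6.8→5, 9.3→6, 6.8→5, 4.9→2
Rank sum = 5 + 6 + 5 + 2 = 18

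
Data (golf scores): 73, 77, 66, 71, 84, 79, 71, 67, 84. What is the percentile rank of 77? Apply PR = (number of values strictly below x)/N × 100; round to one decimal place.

N = 9.
Strictly below 77: 5. Equal to 77: 1.
PR = 5/9 × 100 = 55.6

55.6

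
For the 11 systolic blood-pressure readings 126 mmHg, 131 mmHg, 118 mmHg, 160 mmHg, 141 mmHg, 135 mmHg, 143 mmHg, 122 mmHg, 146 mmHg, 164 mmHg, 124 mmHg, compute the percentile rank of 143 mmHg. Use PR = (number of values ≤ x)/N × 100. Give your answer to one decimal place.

72.7

N = 11.
Strictly below 143: 7. Equal to 143: 1.
PR = 8/11 × 100 = 72.7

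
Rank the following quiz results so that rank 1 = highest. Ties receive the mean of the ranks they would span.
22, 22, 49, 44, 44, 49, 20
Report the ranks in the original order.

5.5, 5.5, 1.5, 3.5, 3.5, 1.5, 7

Sorted (descending): 49, 49, 44, 44, 22, 22, 20
The 2 values of 49 occupy positions 1–2 → average rank (1+2)/2 = 1.5.
The 2 values of 44 occupy positions 3–4 → average rank (3+4)/2 = 3.5.
The 2 values of 22 occupy positions 5–6 → average rank (5+6)/2 = 5.5.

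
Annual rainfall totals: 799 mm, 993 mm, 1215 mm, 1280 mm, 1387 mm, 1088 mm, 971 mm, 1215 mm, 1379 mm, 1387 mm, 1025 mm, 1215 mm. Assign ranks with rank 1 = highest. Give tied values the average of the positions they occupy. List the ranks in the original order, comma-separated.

Sorted (descending): 1387, 1387, 1379, 1280, 1215, 1215, 1215, 1088, 1025, 993, 971, 799
The 2 values of 1387 occupy positions 1–2 → average rank (1+2)/2 = 1.5.
The 3 values of 1215 occupy positions 5–7 → average rank 6.

12, 10, 6, 4, 1.5, 8, 11, 6, 3, 1.5, 9, 6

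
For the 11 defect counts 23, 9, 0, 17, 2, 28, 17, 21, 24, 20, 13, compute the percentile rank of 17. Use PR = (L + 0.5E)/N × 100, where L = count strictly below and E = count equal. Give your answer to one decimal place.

45.5

N = 11.
Strictly below 17: 4. Equal to 17: 2.
PR = (4 + 0.5·2)/11 × 100 = 45.5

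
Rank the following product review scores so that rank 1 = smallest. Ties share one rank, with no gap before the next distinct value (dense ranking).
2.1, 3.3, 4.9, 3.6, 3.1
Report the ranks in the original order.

Sorted (ascending): 2.1, 3.1, 3.3, 3.6, 4.9
No ties — each value takes its position as its rank.

1, 3, 5, 4, 2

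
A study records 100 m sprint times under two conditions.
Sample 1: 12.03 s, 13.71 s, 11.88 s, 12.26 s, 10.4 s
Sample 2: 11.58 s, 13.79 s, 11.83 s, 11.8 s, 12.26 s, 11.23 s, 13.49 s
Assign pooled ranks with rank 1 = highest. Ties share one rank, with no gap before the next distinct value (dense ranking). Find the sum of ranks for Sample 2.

42

Sorted (descending): 13.79, 13.71, 13.49, 12.26, 12.26, 12.03, 11.88, 11.83, 11.8, 11.58, 11.23, 10.4
The 2 values of 12.26 share dense rank 4.
Remaining distinct values take the next consecutive integers.
Sample 2 values → pooled ranks: 11.58→9, 13.79→1, 11.83→7, 11.8→8, 12.26→4, 11.23→10, 13.49→3
Rank sum = 9 + 1 + 7 + 8 + 4 + 10 + 3 = 42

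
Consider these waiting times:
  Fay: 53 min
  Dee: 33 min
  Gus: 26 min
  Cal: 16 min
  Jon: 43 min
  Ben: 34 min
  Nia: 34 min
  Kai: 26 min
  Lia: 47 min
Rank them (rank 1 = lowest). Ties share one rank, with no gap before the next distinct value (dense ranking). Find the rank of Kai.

2

Sorted (ascending): 16, 26, 26, 33, 34, 34, 43, 47, 53
The 2 values of 26 share dense rank 2.
The 2 values of 34 share dense rank 4.
Remaining distinct values take the next consecutive integers.
Kai has value 26 min → rank 2.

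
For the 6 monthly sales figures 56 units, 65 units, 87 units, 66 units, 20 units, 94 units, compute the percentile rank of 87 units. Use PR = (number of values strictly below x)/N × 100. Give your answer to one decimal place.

N = 6.
Strictly below 87: 4. Equal to 87: 1.
PR = 4/6 × 100 = 66.7

66.7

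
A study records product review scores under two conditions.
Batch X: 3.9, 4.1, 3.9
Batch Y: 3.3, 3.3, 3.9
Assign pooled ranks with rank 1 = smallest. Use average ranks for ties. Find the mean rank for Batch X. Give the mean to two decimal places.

Sorted (ascending): 3.3, 3.3, 3.9, 3.9, 3.9, 4.1
The 2 values of 3.3 occupy positions 1–2 → average rank (1+2)/2 = 1.5.
The 3 values of 3.9 occupy positions 3–5 → average rank 4.
Batch X values → pooled ranks: 3.9→4, 4.1→6, 3.9→4
Mean rank = (4 + 6 + 4) / 3 = 4.67

4.67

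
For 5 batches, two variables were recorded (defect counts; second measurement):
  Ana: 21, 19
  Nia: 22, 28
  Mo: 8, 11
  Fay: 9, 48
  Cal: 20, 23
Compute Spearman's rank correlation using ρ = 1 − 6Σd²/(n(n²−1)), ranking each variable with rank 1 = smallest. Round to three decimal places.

0.300

Ranks of variable 1: 4, 5, 1, 2, 3
Ranks of variable 2: 2, 4, 1, 5, 3
d = r₁ − r₂: 2, 1, 0, -3, 0
d²: 4, 1, 0, 9, 0; Σd² = 14
ρ = 1 − 6·14/(5·24) = 1 − 84/120 = 0.300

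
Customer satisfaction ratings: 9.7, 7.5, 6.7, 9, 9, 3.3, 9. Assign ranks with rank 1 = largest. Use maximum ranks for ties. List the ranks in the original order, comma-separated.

1, 5, 6, 4, 4, 7, 4

Sorted (descending): 9.7, 9, 9, 9, 7.5, 6.7, 3.3
The 3 values of 9 occupy positions 2–4 → each gets rank 4.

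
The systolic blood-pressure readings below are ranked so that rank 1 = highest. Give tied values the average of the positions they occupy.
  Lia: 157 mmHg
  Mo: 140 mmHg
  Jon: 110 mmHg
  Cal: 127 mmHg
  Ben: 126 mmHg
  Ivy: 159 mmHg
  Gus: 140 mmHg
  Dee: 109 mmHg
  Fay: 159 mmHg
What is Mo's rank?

4.5

Sorted (descending): 159, 159, 157, 140, 140, 127, 126, 110, 109
The 2 values of 159 occupy positions 1–2 → average rank (1+2)/2 = 1.5.
The 2 values of 140 occupy positions 4–5 → average rank (4+5)/2 = 4.5.
Mo has value 140 mmHg → rank 4.5.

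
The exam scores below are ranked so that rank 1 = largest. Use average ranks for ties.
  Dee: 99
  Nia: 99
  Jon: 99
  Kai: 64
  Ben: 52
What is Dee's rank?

Sorted (descending): 99, 99, 99, 64, 52
The 3 values of 99 occupy positions 1–3 → average rank 2.
Dee has value 99 → rank 2.

2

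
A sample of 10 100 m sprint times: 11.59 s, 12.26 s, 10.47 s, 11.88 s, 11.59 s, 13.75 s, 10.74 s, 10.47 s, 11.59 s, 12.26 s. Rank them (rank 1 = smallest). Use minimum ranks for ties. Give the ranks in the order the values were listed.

Sorted (ascending): 10.47, 10.47, 10.74, 11.59, 11.59, 11.59, 11.88, 12.26, 12.26, 13.75
The 2 values of 10.47 occupy positions 1–2 → each gets rank 1.
The 3 values of 11.59 occupy positions 4–6 → each gets rank 4.
The 2 values of 12.26 occupy positions 8–9 → each gets rank 8.

4, 8, 1, 7, 4, 10, 3, 1, 4, 8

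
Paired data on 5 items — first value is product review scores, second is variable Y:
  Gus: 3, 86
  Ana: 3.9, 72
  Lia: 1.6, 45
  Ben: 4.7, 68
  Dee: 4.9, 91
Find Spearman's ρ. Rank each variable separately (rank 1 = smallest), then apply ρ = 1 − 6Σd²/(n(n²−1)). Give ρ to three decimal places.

Ranks of variable 1: 2, 3, 1, 4, 5
Ranks of variable 2: 4, 3, 1, 2, 5
d = r₁ − r₂: -2, 0, 0, 2, 0
d²: 4, 0, 0, 4, 0; Σd² = 8
ρ = 1 − 6·8/(5·24) = 1 − 48/120 = 0.600

0.600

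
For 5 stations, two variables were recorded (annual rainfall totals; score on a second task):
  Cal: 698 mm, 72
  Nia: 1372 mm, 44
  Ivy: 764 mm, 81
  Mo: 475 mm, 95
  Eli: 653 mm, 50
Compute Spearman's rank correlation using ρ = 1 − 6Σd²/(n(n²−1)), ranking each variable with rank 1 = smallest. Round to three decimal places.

-0.600

Ranks of variable 1: 3, 5, 4, 1, 2
Ranks of variable 2: 3, 1, 4, 5, 2
d = r₁ − r₂: 0, 4, 0, -4, 0
d²: 0, 16, 0, 16, 0; Σd² = 32
ρ = 1 − 6·32/(5·24) = 1 − 192/120 = -0.600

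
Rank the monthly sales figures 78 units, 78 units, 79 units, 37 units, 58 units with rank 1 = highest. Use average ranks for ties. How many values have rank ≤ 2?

Sorted (descending): 79, 78, 78, 58, 37
The 2 values of 78 occupy positions 2–3 → average rank (2+3)/2 = 2.5.
Ranks ≤ 2: {1} → 1 value.

1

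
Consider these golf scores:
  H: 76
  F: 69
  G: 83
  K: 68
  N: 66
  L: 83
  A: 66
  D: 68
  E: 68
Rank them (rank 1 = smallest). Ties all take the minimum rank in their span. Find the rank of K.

Sorted (ascending): 66, 66, 68, 68, 68, 69, 76, 83, 83
The 2 values of 66 occupy positions 1–2 → each gets rank 1.
The 3 values of 68 occupy positions 3–5 → each gets rank 3.
The 2 values of 83 occupy positions 8–9 → each gets rank 8.
K has value 68 → rank 3.

3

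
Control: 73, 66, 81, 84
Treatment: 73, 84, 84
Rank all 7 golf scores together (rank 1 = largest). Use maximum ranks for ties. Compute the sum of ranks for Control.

20

Sorted (descending): 84, 84, 84, 81, 73, 73, 66
The 3 values of 84 occupy positions 1–3 → each gets rank 3.
The 2 values of 73 occupy positions 5–6 → each gets rank 6.
Control values → pooled ranks: 73→6, 66→7, 81→4, 84→3
Rank sum = 6 + 7 + 4 + 3 = 20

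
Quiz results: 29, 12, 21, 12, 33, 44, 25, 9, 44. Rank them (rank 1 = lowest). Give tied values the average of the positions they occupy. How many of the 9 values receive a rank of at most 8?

Sorted (ascending): 9, 12, 12, 21, 25, 29, 33, 44, 44
The 2 values of 12 occupy positions 2–3 → average rank (2+3)/2 = 2.5.
The 2 values of 44 occupy positions 8–9 → average rank (8+9)/2 = 8.5.
Ranks ≤ 8: {1, 2.5, 2.5, 4, 5, 6, 7} → 7 values.

7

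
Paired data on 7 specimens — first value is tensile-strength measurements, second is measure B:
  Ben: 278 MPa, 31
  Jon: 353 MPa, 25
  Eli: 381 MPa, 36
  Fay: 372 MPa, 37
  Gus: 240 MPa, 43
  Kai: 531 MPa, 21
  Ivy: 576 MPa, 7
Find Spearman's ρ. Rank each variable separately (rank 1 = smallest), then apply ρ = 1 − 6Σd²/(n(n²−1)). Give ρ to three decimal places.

-0.714

Ranks of variable 1: 2, 3, 5, 4, 1, 6, 7
Ranks of variable 2: 4, 3, 5, 6, 7, 2, 1
d = r₁ − r₂: -2, 0, 0, -2, -6, 4, 6
d²: 4, 0, 0, 4, 36, 16, 36; Σd² = 96
ρ = 1 − 6·96/(7·48) = 1 − 576/336 = -0.714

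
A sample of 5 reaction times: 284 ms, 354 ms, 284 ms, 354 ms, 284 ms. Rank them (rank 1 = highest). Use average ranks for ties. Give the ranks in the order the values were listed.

4, 1.5, 4, 1.5, 4

Sorted (descending): 354, 354, 284, 284, 284
The 2 values of 354 occupy positions 1–2 → average rank (1+2)/2 = 1.5.
The 3 values of 284 occupy positions 3–5 → average rank 4.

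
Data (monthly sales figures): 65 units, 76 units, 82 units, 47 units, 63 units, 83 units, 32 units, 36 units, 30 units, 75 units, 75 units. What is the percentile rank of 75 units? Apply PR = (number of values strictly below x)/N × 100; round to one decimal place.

54.5

N = 11.
Strictly below 75: 6. Equal to 75: 2.
PR = 6/11 × 100 = 54.5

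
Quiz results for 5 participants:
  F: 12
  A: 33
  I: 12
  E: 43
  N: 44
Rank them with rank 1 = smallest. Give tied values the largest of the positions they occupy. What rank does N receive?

5

Sorted (ascending): 12, 12, 33, 43, 44
The 2 values of 12 occupy positions 1–2 → each gets rank 2.
N has value 44 → rank 5.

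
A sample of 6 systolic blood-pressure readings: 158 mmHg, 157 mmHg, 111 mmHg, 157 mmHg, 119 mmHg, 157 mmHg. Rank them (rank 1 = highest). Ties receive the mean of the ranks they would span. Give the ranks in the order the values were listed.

Sorted (descending): 158, 157, 157, 157, 119, 111
The 3 values of 157 occupy positions 2–4 → average rank 3.

1, 3, 6, 3, 5, 3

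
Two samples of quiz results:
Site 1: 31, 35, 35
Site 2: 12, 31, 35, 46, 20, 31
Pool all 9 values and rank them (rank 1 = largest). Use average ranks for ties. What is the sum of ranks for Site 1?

Sorted (descending): 46, 35, 35, 35, 31, 31, 31, 20, 12
The 3 values of 35 occupy positions 2–4 → average rank 3.
The 3 values of 31 occupy positions 5–7 → average rank 6.
Site 1 values → pooled ranks: 31→6, 35→3, 35→3
Rank sum = 6 + 3 + 3 = 12

12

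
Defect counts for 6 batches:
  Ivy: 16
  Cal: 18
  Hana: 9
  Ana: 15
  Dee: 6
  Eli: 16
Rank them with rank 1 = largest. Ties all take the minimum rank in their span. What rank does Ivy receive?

2

Sorted (descending): 18, 16, 16, 15, 9, 6
The 2 values of 16 occupy positions 2–3 → each gets rank 2.
Ivy has value 16 → rank 2.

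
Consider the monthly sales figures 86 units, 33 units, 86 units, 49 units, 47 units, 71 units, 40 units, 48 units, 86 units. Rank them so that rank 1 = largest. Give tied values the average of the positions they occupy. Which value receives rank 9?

Sorted (descending): 86, 86, 86, 71, 49, 48, 47, 40, 33
The 3 values of 86 occupy positions 1–3 → average rank 2.
Rank 9 → value 33.

33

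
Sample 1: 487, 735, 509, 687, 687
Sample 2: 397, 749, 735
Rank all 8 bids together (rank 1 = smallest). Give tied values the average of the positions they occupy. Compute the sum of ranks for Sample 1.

20.5

Sorted (ascending): 397, 487, 509, 687, 687, 735, 735, 749
The 2 values of 687 occupy positions 4–5 → average rank (4+5)/2 = 4.5.
The 2 values of 735 occupy positions 6–7 → average rank (6+7)/2 = 6.5.
Sample 1 values → pooled ranks: 487→2, 735→6.5, 509→3, 687→4.5, 687→4.5
Rank sum = 2 + 6.5 + 3 + 4.5 + 4.5 = 20.5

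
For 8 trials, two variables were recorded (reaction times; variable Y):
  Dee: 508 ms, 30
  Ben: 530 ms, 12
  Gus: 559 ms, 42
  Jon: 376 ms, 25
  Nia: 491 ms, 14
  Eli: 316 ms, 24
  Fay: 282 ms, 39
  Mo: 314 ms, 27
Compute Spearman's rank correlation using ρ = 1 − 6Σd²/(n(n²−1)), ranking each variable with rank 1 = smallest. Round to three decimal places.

-0.071

Ranks of variable 1: 6, 7, 8, 4, 5, 3, 1, 2
Ranks of variable 2: 6, 1, 8, 4, 2, 3, 7, 5
d = r₁ − r₂: 0, 6, 0, 0, 3, 0, -6, -3
d²: 0, 36, 0, 0, 9, 0, 36, 9; Σd² = 90
ρ = 1 − 6·90/(8·63) = 1 − 540/504 = -0.071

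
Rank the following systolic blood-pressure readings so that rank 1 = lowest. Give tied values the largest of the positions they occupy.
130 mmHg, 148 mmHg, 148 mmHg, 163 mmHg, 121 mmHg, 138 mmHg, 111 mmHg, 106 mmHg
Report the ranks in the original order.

4, 7, 7, 8, 3, 5, 2, 1

Sorted (ascending): 106, 111, 121, 130, 138, 148, 148, 163
The 2 values of 148 occupy positions 6–7 → each gets rank 7.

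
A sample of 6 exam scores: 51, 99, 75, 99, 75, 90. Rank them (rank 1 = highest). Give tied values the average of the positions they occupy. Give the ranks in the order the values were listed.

6, 1.5, 4.5, 1.5, 4.5, 3

Sorted (descending): 99, 99, 90, 75, 75, 51
The 2 values of 99 occupy positions 1–2 → average rank (1+2)/2 = 1.5.
The 2 values of 75 occupy positions 4–5 → average rank (4+5)/2 = 4.5.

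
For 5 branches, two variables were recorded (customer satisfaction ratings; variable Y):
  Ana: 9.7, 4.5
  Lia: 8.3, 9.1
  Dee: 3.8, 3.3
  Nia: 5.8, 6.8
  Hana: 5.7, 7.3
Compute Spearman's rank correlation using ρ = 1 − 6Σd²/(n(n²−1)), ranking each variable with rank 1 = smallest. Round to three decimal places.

Ranks of variable 1: 5, 4, 1, 3, 2
Ranks of variable 2: 2, 5, 1, 3, 4
d = r₁ − r₂: 3, -1, 0, 0, -2
d²: 9, 1, 0, 0, 4; Σd² = 14
ρ = 1 − 6·14/(5·24) = 1 − 84/120 = 0.300

0.300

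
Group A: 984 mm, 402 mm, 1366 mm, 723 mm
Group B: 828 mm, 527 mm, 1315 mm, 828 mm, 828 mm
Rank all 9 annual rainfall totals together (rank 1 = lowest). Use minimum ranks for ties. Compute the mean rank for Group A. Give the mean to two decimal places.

Sorted (ascending): 402, 527, 723, 828, 828, 828, 984, 1315, 1366
The 3 values of 828 occupy positions 4–6 → each gets rank 4.
Group A values → pooled ranks: 984→7, 402→1, 1366→9, 723→3
Mean rank = (7 + 1 + 9 + 3) / 4 = 5.00

5.00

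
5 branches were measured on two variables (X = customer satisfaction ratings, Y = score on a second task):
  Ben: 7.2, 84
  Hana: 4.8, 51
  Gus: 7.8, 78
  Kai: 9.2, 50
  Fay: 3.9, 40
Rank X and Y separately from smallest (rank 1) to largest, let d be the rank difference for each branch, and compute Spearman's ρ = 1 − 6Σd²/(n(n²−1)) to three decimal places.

Ranks of variable 1: 3, 2, 4, 5, 1
Ranks of variable 2: 5, 3, 4, 2, 1
d = r₁ − r₂: -2, -1, 0, 3, 0
d²: 4, 1, 0, 9, 0; Σd² = 14
ρ = 1 − 6·14/(5·24) = 1 − 84/120 = 0.300

0.300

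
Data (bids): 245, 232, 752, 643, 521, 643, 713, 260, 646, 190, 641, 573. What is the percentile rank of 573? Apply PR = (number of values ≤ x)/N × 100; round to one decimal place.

50.0

N = 12.
Strictly below 573: 5. Equal to 573: 1.
PR = 6/12 × 100 = 50.0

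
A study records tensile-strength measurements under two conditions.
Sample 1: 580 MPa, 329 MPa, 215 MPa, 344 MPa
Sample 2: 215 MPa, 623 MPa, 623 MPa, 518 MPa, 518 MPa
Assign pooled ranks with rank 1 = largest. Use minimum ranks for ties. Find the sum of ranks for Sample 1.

24

Sorted (descending): 623, 623, 580, 518, 518, 344, 329, 215, 215
The 2 values of 623 occupy positions 1–2 → each gets rank 1.
The 2 values of 518 occupy positions 4–5 → each gets rank 4.
The 2 values of 215 occupy positions 8–9 → each gets rank 8.
Sample 1 values → pooled ranks: 580→3, 329→7, 215→8, 344→6
Rank sum = 3 + 7 + 8 + 6 = 24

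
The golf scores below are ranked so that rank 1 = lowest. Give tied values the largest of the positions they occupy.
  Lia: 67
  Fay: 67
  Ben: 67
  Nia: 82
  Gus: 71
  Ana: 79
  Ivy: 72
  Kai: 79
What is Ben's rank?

3

Sorted (ascending): 67, 67, 67, 71, 72, 79, 79, 82
The 3 values of 67 occupy positions 1–3 → each gets rank 3.
The 2 values of 79 occupy positions 6–7 → each gets rank 7.
Ben has value 67 → rank 3.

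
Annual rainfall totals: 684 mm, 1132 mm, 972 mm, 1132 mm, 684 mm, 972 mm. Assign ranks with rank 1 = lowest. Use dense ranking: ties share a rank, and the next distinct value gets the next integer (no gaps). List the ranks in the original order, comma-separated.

Sorted (ascending): 684, 684, 972, 972, 1132, 1132
The 2 values of 684 share dense rank 1.
The 2 values of 972 share dense rank 2.
The 2 values of 1132 share dense rank 3.

1, 3, 2, 3, 1, 2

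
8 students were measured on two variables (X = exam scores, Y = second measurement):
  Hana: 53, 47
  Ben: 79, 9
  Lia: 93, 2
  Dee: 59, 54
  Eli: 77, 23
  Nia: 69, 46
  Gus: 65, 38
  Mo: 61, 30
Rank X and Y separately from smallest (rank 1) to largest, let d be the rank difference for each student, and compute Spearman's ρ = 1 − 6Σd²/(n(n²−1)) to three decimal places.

Ranks of variable 1: 1, 7, 8, 2, 6, 5, 4, 3
Ranks of variable 2: 7, 2, 1, 8, 3, 6, 5, 4
d = r₁ − r₂: -6, 5, 7, -6, 3, -1, -1, -1
d²: 36, 25, 49, 36, 9, 1, 1, 1; Σd² = 158
ρ = 1 − 6·158/(8·63) = 1 − 948/504 = -0.881

-0.881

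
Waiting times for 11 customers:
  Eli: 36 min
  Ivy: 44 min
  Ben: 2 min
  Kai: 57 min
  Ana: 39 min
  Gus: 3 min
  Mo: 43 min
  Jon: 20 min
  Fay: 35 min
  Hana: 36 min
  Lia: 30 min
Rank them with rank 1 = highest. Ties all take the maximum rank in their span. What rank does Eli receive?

6

Sorted (descending): 57, 44, 43, 39, 36, 36, 35, 30, 20, 3, 2
The 2 values of 36 occupy positions 5–6 → each gets rank 6.
Eli has value 36 min → rank 6.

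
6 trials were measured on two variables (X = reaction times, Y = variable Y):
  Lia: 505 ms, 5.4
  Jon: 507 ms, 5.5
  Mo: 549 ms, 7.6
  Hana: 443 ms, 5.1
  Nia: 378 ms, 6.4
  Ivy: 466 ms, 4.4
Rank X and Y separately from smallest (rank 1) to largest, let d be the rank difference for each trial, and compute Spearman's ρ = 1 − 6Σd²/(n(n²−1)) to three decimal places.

0.371

Ranks of variable 1: 4, 5, 6, 2, 1, 3
Ranks of variable 2: 3, 4, 6, 2, 5, 1
d = r₁ − r₂: 1, 1, 0, 0, -4, 2
d²: 1, 1, 0, 0, 16, 4; Σd² = 22
ρ = 1 − 6·22/(6·35) = 1 − 132/210 = 0.371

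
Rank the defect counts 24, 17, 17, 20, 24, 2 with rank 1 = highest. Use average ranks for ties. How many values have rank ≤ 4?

3

Sorted (descending): 24, 24, 20, 17, 17, 2
The 2 values of 24 occupy positions 1–2 → average rank (1+2)/2 = 1.5.
The 2 values of 17 occupy positions 4–5 → average rank (4+5)/2 = 4.5.
Ranks ≤ 4: {1.5, 1.5, 3} → 3 values.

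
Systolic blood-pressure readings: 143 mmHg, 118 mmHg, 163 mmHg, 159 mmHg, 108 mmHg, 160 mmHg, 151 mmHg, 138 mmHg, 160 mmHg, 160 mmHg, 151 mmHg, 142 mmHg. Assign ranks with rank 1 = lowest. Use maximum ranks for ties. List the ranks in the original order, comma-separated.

Sorted (ascending): 108, 118, 138, 142, 143, 151, 151, 159, 160, 160, 160, 163
The 2 values of 151 occupy positions 6–7 → each gets rank 7.
The 3 values of 160 occupy positions 9–11 → each gets rank 11.

5, 2, 12, 8, 1, 11, 7, 3, 11, 11, 7, 4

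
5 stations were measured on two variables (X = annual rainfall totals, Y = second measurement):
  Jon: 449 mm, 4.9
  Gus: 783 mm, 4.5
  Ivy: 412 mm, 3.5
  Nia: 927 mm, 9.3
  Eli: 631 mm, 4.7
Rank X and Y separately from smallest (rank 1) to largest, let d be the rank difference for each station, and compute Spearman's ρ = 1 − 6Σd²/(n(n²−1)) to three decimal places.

0.600

Ranks of variable 1: 2, 4, 1, 5, 3
Ranks of variable 2: 4, 2, 1, 5, 3
d = r₁ − r₂: -2, 2, 0, 0, 0
d²: 4, 4, 0, 0, 0; Σd² = 8
ρ = 1 − 6·8/(5·24) = 1 − 48/120 = 0.600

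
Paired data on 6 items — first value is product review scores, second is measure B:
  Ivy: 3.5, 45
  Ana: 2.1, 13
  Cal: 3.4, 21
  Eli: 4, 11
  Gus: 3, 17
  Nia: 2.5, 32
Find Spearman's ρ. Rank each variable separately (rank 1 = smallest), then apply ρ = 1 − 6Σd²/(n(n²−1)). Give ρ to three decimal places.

-0.029

Ranks of variable 1: 5, 1, 4, 6, 3, 2
Ranks of variable 2: 6, 2, 4, 1, 3, 5
d = r₁ − r₂: -1, -1, 0, 5, 0, -3
d²: 1, 1, 0, 25, 0, 9; Σd² = 36
ρ = 1 − 6·36/(6·35) = 1 − 216/210 = -0.029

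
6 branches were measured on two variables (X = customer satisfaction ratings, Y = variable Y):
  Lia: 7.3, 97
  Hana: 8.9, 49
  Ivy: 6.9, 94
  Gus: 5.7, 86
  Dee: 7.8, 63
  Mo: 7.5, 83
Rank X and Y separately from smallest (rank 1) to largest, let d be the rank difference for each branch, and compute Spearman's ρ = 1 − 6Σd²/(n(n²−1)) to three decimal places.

Ranks of variable 1: 3, 6, 2, 1, 5, 4
Ranks of variable 2: 6, 1, 5, 4, 2, 3
d = r₁ − r₂: -3, 5, -3, -3, 3, 1
d²: 9, 25, 9, 9, 9, 1; Σd² = 62
ρ = 1 − 6·62/(6·35) = 1 − 372/210 = -0.771

-0.771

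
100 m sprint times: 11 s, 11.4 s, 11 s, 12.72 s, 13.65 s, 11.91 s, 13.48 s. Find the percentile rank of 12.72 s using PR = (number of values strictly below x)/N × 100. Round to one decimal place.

N = 7.
Strictly below 12.72: 4. Equal to 12.72: 1.
PR = 4/7 × 100 = 57.1

57.1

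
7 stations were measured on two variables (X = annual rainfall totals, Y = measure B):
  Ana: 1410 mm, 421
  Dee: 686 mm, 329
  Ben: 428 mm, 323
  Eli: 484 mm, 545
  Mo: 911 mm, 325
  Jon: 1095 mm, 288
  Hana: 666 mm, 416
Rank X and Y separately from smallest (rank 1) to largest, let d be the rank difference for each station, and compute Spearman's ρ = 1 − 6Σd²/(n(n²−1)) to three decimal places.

Ranks of variable 1: 7, 4, 1, 2, 5, 6, 3
Ranks of variable 2: 6, 4, 2, 7, 3, 1, 5
d = r₁ − r₂: 1, 0, -1, -5, 2, 5, -2
d²: 1, 0, 1, 25, 4, 25, 4; Σd² = 60
ρ = 1 − 6·60/(7·48) = 1 − 360/336 = -0.071

-0.071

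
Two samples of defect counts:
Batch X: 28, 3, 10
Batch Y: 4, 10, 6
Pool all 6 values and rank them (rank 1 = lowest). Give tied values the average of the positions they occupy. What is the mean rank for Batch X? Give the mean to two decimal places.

3.83

Sorted (ascending): 3, 4, 6, 10, 10, 28
The 2 values of 10 occupy positions 4–5 → average rank (4+5)/2 = 4.5.
Batch X values → pooled ranks: 28→6, 3→1, 10→4.5
Mean rank = (6 + 1 + 4.5) / 3 = 3.83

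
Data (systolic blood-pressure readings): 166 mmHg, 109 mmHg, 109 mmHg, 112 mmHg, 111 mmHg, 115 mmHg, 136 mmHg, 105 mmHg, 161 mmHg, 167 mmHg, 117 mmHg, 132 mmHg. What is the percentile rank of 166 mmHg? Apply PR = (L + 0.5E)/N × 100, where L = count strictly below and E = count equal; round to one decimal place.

N = 12.
Strictly below 166: 10. Equal to 166: 1.
PR = (10 + 0.5·1)/12 × 100 = 87.5

87.5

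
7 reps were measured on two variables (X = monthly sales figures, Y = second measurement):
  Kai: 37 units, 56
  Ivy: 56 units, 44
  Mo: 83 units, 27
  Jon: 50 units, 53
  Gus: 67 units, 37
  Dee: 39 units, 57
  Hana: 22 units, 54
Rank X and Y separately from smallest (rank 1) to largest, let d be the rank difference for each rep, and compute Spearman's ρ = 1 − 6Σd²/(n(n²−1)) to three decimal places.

-0.857

Ranks of variable 1: 2, 5, 7, 4, 6, 3, 1
Ranks of variable 2: 6, 3, 1, 4, 2, 7, 5
d = r₁ − r₂: -4, 2, 6, 0, 4, -4, -4
d²: 16, 4, 36, 0, 16, 16, 16; Σd² = 104
ρ = 1 − 6·104/(7·48) = 1 − 624/336 = -0.857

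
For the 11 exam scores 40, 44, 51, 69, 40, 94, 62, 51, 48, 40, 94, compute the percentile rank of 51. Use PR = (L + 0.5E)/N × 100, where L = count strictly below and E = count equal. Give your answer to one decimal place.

N = 11.
Strictly below 51: 5. Equal to 51: 2.
PR = (5 + 0.5·2)/11 × 100 = 54.5

54.5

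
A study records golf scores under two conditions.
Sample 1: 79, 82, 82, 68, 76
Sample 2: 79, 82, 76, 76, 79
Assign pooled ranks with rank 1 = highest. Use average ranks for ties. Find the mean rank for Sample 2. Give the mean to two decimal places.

Sorted (descending): 82, 82, 82, 79, 79, 79, 76, 76, 76, 68
The 3 values of 82 occupy positions 1–3 → average rank 2.
The 3 values of 79 occupy positions 4–6 → average rank 5.
The 3 values of 76 occupy positions 7–9 → average rank 8.
Sample 2 values → pooled ranks: 79→5, 82→2, 76→8, 76→8, 79→5
Mean rank = (5 + 2 + 8 + 8 + 5) / 5 = 5.60

5.60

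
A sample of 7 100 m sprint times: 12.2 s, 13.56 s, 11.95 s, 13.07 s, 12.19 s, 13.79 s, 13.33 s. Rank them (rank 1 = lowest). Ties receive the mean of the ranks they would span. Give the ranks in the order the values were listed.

3, 6, 1, 4, 2, 7, 5

Sorted (ascending): 11.95, 12.19, 12.2, 13.07, 13.33, 13.56, 13.79
No ties — each value takes its position as its rank.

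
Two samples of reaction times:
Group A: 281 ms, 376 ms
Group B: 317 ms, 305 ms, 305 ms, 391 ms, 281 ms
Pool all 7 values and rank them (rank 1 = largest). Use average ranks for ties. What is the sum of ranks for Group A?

8.5

Sorted (descending): 391, 376, 317, 305, 305, 281, 281
The 2 values of 305 occupy positions 4–5 → average rank (4+5)/2 = 4.5.
The 2 values of 281 occupy positions 6–7 → average rank (6+7)/2 = 6.5.
Group A values → pooled ranks: 281→6.5, 376→2
Rank sum = 6.5 + 2 = 8.5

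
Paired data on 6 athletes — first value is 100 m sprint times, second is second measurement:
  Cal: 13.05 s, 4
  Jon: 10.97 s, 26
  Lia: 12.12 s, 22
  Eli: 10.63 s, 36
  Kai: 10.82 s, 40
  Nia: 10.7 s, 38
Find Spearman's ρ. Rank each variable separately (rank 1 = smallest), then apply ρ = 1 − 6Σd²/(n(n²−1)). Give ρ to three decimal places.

Ranks of variable 1: 6, 4, 5, 1, 3, 2
Ranks of variable 2: 1, 3, 2, 4, 6, 5
d = r₁ − r₂: 5, 1, 3, -3, -3, -3
d²: 25, 1, 9, 9, 9, 9; Σd² = 62
ρ = 1 − 6·62/(6·35) = 1 − 372/210 = -0.771

-0.771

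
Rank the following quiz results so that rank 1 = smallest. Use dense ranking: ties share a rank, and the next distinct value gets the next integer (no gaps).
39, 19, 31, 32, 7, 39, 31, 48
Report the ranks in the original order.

Sorted (ascending): 7, 19, 31, 31, 32, 39, 39, 48
The 2 values of 31 share dense rank 3.
The 2 values of 39 share dense rank 5.
Remaining distinct values take the next consecutive integers.

5, 2, 3, 4, 1, 5, 3, 6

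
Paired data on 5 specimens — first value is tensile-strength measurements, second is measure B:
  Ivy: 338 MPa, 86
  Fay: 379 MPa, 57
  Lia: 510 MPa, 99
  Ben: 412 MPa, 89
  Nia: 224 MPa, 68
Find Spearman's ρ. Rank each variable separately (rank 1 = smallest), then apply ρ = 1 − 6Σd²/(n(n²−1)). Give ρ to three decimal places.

Ranks of variable 1: 2, 3, 5, 4, 1
Ranks of variable 2: 3, 1, 5, 4, 2
d = r₁ − r₂: -1, 2, 0, 0, -1
d²: 1, 4, 0, 0, 1; Σd² = 6
ρ = 1 − 6·6/(5·24) = 1 − 36/120 = 0.700

0.700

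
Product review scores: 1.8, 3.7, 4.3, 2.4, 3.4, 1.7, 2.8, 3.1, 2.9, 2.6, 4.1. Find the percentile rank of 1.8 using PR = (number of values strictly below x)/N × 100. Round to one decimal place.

N = 11.
Strictly below 1.8: 1. Equal to 1.8: 1.
PR = 1/11 × 100 = 9.1

9.1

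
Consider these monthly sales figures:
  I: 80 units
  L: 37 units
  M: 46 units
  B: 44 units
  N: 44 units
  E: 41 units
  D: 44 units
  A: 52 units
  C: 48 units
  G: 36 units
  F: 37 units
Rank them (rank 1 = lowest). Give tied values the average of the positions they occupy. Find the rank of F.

Sorted (ascending): 36, 37, 37, 41, 44, 44, 44, 46, 48, 52, 80
The 2 values of 37 occupy positions 2–3 → average rank (2+3)/2 = 2.5.
The 3 values of 44 occupy positions 5–7 → average rank 6.
F has value 37 units → rank 2.5.

2.5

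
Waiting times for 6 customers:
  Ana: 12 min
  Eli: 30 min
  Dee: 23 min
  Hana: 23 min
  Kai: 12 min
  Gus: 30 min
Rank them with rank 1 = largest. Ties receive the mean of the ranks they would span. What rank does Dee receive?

Sorted (descending): 30, 30, 23, 23, 12, 12
The 2 values of 30 occupy positions 1–2 → average rank (1+2)/2 = 1.5.
The 2 values of 23 occupy positions 3–4 → average rank (3+4)/2 = 3.5.
The 2 values of 12 occupy positions 5–6 → average rank (5+6)/2 = 5.5.
Dee has value 23 min → rank 3.5.

3.5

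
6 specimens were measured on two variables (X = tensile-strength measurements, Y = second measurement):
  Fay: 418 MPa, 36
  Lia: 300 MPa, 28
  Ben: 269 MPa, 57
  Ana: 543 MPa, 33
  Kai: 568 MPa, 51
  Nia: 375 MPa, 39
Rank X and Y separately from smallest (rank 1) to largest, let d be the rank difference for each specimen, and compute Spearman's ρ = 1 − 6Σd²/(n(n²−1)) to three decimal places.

Ranks of variable 1: 4, 2, 1, 5, 6, 3
Ranks of variable 2: 3, 1, 6, 2, 5, 4
d = r₁ − r₂: 1, 1, -5, 3, 1, -1
d²: 1, 1, 25, 9, 1, 1; Σd² = 38
ρ = 1 − 6·38/(6·35) = 1 − 228/210 = -0.086

-0.086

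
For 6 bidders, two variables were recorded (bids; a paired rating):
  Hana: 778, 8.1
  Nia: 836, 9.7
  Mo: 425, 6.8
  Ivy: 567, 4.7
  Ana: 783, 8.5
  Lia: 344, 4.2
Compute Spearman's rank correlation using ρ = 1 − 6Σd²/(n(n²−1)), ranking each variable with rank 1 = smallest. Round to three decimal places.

0.943

Ranks of variable 1: 4, 6, 2, 3, 5, 1
Ranks of variable 2: 4, 6, 3, 2, 5, 1
d = r₁ − r₂: 0, 0, -1, 1, 0, 0
d²: 0, 0, 1, 1, 0, 0; Σd² = 2
ρ = 1 − 6·2/(6·35) = 1 − 12/210 = 0.943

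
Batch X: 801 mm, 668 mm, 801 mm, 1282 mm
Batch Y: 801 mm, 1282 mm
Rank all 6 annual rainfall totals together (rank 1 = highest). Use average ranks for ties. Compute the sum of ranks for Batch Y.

Sorted (descending): 1282, 1282, 801, 801, 801, 668
The 2 values of 1282 occupy positions 1–2 → average rank (1+2)/2 = 1.5.
The 3 values of 801 occupy positions 3–5 → average rank 4.
Batch Y values → pooled ranks: 801→4, 1282→1.5
Rank sum = 4 + 1.5 = 5.5

5.5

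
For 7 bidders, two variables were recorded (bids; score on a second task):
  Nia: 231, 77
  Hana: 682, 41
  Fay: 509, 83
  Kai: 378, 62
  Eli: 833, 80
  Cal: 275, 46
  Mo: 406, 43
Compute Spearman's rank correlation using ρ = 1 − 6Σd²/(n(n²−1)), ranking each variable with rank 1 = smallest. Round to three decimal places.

0.071

Ranks of variable 1: 1, 6, 5, 3, 7, 2, 4
Ranks of variable 2: 5, 1, 7, 4, 6, 3, 2
d = r₁ − r₂: -4, 5, -2, -1, 1, -1, 2
d²: 16, 25, 4, 1, 1, 1, 4; Σd² = 52
ρ = 1 − 6·52/(7·48) = 1 − 312/336 = 0.071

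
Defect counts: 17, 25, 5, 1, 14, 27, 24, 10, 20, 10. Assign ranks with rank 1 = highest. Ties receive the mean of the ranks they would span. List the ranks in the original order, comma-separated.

Sorted (descending): 27, 25, 24, 20, 17, 14, 10, 10, 5, 1
The 2 values of 10 occupy positions 7–8 → average rank (7+8)/2 = 7.5.

5, 2, 9, 10, 6, 1, 3, 7.5, 4, 7.5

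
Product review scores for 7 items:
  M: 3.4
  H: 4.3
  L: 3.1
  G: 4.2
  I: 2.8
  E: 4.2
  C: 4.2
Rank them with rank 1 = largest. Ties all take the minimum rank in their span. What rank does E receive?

Sorted (descending): 4.3, 4.2, 4.2, 4.2, 3.4, 3.1, 2.8
The 3 values of 4.2 occupy positions 2–4 → each gets rank 2.
E has value 4.2 → rank 2.

2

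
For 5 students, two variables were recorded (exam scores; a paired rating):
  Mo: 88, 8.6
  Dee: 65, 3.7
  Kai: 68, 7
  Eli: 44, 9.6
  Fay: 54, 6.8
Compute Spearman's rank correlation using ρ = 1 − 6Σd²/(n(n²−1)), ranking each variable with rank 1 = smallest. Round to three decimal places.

Ranks of variable 1: 5, 3, 4, 1, 2
Ranks of variable 2: 4, 1, 3, 5, 2
d = r₁ − r₂: 1, 2, 1, -4, 0
d²: 1, 4, 1, 16, 0; Σd² = 22
ρ = 1 − 6·22/(5·24) = 1 − 132/120 = -0.100

-0.100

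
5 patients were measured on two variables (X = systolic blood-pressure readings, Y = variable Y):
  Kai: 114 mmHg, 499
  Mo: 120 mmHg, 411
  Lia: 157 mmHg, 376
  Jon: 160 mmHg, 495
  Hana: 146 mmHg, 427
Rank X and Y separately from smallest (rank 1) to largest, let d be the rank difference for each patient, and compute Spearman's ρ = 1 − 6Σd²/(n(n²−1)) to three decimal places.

Ranks of variable 1: 1, 2, 4, 5, 3
Ranks of variable 2: 5, 2, 1, 4, 3
d = r₁ − r₂: -4, 0, 3, 1, 0
d²: 16, 0, 9, 1, 0; Σd² = 26
ρ = 1 − 6·26/(5·24) = 1 − 156/120 = -0.300

-0.300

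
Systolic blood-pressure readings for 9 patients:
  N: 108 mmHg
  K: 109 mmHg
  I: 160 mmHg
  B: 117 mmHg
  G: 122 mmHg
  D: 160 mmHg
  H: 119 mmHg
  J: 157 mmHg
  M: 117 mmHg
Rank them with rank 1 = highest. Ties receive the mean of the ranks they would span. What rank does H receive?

5

Sorted (descending): 160, 160, 157, 122, 119, 117, 117, 109, 108
The 2 values of 160 occupy positions 1–2 → average rank (1+2)/2 = 1.5.
The 2 values of 117 occupy positions 6–7 → average rank (6+7)/2 = 6.5.
H has value 119 mmHg → rank 5.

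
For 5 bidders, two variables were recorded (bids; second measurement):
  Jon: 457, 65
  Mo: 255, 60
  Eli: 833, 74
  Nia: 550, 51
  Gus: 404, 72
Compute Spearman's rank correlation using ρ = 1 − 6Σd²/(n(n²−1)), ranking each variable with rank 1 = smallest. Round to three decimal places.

0.300

Ranks of variable 1: 3, 1, 5, 4, 2
Ranks of variable 2: 3, 2, 5, 1, 4
d = r₁ − r₂: 0, -1, 0, 3, -2
d²: 0, 1, 0, 9, 4; Σd² = 14
ρ = 1 − 6·14/(5·24) = 1 − 84/120 = 0.300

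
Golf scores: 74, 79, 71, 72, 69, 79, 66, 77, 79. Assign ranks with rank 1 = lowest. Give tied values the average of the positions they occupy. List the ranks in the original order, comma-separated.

5, 8, 3, 4, 2, 8, 1, 6, 8

Sorted (ascending): 66, 69, 71, 72, 74, 77, 79, 79, 79
The 3 values of 79 occupy positions 7–9 → average rank 8.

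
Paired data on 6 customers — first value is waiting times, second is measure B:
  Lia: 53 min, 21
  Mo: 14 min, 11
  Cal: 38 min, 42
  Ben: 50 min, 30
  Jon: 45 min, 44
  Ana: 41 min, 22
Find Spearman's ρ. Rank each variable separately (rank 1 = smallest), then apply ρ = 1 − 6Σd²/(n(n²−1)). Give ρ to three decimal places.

0.143

Ranks of variable 1: 6, 1, 2, 5, 4, 3
Ranks of variable 2: 2, 1, 5, 4, 6, 3
d = r₁ − r₂: 4, 0, -3, 1, -2, 0
d²: 16, 0, 9, 1, 4, 0; Σd² = 30
ρ = 1 − 6·30/(6·35) = 1 − 180/210 = 0.143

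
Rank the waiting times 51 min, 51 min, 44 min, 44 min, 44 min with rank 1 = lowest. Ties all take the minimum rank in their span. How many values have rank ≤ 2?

3

Sorted (ascending): 44, 44, 44, 51, 51
The 3 values of 44 occupy positions 1–3 → each gets rank 1.
The 2 values of 51 occupy positions 4–5 → each gets rank 4.
Ranks ≤ 2: {1, 1, 1} → 3 values.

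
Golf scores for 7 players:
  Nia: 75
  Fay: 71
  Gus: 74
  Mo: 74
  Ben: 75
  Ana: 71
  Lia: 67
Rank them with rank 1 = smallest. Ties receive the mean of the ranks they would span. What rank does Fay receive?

Sorted (ascending): 67, 71, 71, 74, 74, 75, 75
The 2 values of 71 occupy positions 2–3 → average rank (2+3)/2 = 2.5.
The 2 values of 74 occupy positions 4–5 → average rank (4+5)/2 = 4.5.
The 2 values of 75 occupy positions 6–7 → average rank (6+7)/2 = 6.5.
Fay has value 71 → rank 2.5.

2.5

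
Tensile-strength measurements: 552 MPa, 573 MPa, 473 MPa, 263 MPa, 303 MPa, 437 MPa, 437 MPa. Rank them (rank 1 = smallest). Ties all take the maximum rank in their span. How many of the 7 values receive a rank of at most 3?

2

Sorted (ascending): 263, 303, 437, 437, 473, 552, 573
The 2 values of 437 occupy positions 3–4 → each gets rank 4.
Ranks ≤ 3: {1, 2} → 2 values.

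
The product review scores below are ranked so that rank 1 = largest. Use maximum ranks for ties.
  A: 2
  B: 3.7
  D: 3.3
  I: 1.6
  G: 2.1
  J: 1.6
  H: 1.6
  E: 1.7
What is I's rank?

8

Sorted (descending): 3.7, 3.3, 2.1, 2, 1.7, 1.6, 1.6, 1.6
The 3 values of 1.6 occupy positions 6–8 → each gets rank 8.
I has value 1.6 → rank 8.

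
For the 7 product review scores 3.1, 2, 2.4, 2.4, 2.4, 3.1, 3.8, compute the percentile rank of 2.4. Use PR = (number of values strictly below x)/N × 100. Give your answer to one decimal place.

14.3

N = 7.
Strictly below 2.4: 1. Equal to 2.4: 3.
PR = 1/7 × 100 = 14.3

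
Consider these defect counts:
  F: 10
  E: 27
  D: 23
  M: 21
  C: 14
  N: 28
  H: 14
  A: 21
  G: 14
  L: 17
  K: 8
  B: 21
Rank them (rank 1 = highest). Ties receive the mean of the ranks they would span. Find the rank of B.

5

Sorted (descending): 28, 27, 23, 21, 21, 21, 17, 14, 14, 14, 10, 8
The 3 values of 21 occupy positions 4–6 → average rank 5.
The 3 values of 14 occupy positions 8–10 → average rank 9.
B has value 21 → rank 5.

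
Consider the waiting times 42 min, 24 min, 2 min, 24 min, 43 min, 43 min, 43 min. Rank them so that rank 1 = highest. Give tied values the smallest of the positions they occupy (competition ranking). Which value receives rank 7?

2

Sorted (descending): 43, 43, 43, 42, 24, 24, 2
The 3 values of 43 occupy positions 1–3 → each gets rank 1.
The 2 values of 24 occupy positions 5–6 → each gets rank 5.
Rank 7 → value 2.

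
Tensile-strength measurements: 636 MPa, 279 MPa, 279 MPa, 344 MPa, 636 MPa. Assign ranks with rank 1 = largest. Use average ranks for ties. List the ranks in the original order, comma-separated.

Sorted (descending): 636, 636, 344, 279, 279
The 2 values of 636 occupy positions 1–2 → average rank (1+2)/2 = 1.5.
The 2 values of 279 occupy positions 4–5 → average rank (4+5)/2 = 4.5.

1.5, 4.5, 4.5, 3, 1.5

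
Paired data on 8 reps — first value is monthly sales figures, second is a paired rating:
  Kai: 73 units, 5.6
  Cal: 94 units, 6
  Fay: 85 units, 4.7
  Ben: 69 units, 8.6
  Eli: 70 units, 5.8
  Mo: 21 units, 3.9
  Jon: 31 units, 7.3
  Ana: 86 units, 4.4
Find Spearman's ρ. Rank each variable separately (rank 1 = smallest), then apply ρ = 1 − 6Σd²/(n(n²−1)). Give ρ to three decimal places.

-0.071

Ranks of variable 1: 5, 8, 6, 3, 4, 1, 2, 7
Ranks of variable 2: 4, 6, 3, 8, 5, 1, 7, 2
d = r₁ − r₂: 1, 2, 3, -5, -1, 0, -5, 5
d²: 1, 4, 9, 25, 1, 0, 25, 25; Σd² = 90
ρ = 1 − 6·90/(8·63) = 1 − 540/504 = -0.071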